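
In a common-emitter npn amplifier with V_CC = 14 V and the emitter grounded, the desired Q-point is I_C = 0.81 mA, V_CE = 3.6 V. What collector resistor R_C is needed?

R_C ≈ 13 kΩ

Collector loop: V_CC = I_C·R_C + V_CE.
R_C = (V_CC − V_CE)/I_C = (14 − 3.6)/0.81 = 12.8 kΩ.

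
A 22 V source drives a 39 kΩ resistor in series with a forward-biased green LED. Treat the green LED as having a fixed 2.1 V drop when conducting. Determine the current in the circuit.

I ≈ 0.51 mA

KVL around the loop: 22 = V_D + I·R = 2.1 + I × 39 kΩ.
So I = (22 − 2.1) / 39 kΩ = 19.9 / 39 = 0.51 mA.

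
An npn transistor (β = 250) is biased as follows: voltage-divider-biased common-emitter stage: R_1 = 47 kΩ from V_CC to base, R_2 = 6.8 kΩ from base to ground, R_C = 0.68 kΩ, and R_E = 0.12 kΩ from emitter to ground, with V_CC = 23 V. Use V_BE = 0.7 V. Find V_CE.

Thevenize the base divider: V_Th = V_CC·R_2/(R_1+R_2) = 23×6.8/53.8 = 2.91 V, R_Th = R_1‖R_2 = 5.94 kΩ.
Base-emitter loop: V_Th = I_B·R_Th + V_BE + (β+1)I_B·R_E, so I_B = (2.91 − 0.7) / (5.94 + 251×0.12) = 0.0612 mA.
I_C = β·I_B = 250×0.0612 = 15.3 mA, and I_E = (β+1)I_B = 15.4 mA.
V_CE = V_CC − I_C·R_C − I_E·R_E = 23 − 15.3×0.68 − 15.4×0.12 = 10.8 V.
V_CE = 10.8 V > 0.2 V confirms active-region operation.

V_CE ≈ 11 V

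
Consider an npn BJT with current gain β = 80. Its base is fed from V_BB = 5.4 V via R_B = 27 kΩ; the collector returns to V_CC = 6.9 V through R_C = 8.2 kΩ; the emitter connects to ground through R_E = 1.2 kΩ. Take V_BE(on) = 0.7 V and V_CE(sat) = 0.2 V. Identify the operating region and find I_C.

Assume active: I_B = (5.4 − 0.7)/(27 + 81×1.2) = 0.0378 mA, I_C = β·I_B = 3.03 mA.
Then V_CE = 6.9 − 3.03×8.2 − 3.07×1.2 = -21.6 V < 0.2 V — the active assumption fails.
Re-solve with V_CE = 0.2 V. KCL at the emitter: V_E/R_E = (V_BB−0.7−V_E)/R_B + (V_CC−0.2−V_E)/R_C, giving V_E = 0.999 V.
I_C = (V_CC − 0.2 − V_E)/R_C = (6.7 − 0.999)/8.2 = 0.695 mA.
Check: I_B = (4.7 − 0.999)/27 = 0.137 mA, and β·I_B = 11 mA > I_C, confirming saturation.

saturation; I_C ≈ 0.7 mA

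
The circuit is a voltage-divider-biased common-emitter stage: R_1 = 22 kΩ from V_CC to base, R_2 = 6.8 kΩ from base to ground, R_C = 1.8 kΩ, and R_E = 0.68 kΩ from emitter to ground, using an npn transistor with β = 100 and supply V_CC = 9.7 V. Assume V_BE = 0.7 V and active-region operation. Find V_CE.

Thevenize the base divider: V_Th = V_CC·R_2/(R_1+R_2) = 9.7×6.8/28.8 = 2.29 V, R_Th = R_1‖R_2 = 5.19 kΩ.
Base-emitter loop: V_Th = I_B·R_Th + V_BE + (β+1)I_B·R_E, so I_B = (2.29 − 0.7) / (5.19 + 101×0.68) = 0.0215 mA.
I_C = β·I_B = 100×0.0215 = 2.15 mA, and I_E = (β+1)I_B = 2.17 mA.
V_CE = V_CC − I_C·R_C − I_E·R_E = 9.7 − 2.15×1.8 − 2.17×0.68 = 4.35 V.
V_CE = 4.35 V > 0.2 V confirms active-region operation.

V_CE ≈ 4.3 V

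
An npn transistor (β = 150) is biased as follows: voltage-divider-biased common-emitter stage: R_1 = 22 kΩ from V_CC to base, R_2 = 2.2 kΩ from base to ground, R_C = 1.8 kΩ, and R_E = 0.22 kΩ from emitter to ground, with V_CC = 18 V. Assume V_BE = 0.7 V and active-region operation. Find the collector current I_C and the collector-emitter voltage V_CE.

I_C ≈ 4 mA, V_CE ≈ 9.9 V

Thevenize the base divider: V_Th = V_CC·R_2/(R_1+R_2) = 18×2.2/24.2 = 1.64 V, R_Th = R_1‖R_2 = 2 kΩ.
Base-emitter loop: V_Th = I_B·R_Th + V_BE + (β+1)I_B·R_E, so I_B = (1.64 − 0.7) / (2 + 151×0.22) = 0.0266 mA.
I_C = β·I_B = 150×0.0266 = 3.99 mA, and I_E = (β+1)I_B = 4.01 mA.
V_CE = V_CC − I_C·R_C − I_E·R_E = 18 − 3.99×1.8 − 4.01×0.22 = 9.94 V.
V_CE = 9.94 V > 0.2 V confirms active-region operation.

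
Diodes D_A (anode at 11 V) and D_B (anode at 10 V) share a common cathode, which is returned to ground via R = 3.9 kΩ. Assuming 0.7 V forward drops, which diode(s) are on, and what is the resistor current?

Only D_A conducts; I_R ≈ 2.6 mA

Assume both conduct. Then node N would need to be at both 11−0.7 = 10.3 V and 10−0.7 = 9.3 V, which is impossible.
Assume only D_A conducts: V_N = 11 − 0.7 = 10.3 V, so I_R = 10.3/3.9 = 2.64 mA.
Check D_B: its anode-to-cathode voltage is 10 − 10.3 = -0.3 V < 0.7 V, so it is off. The assumption is consistent.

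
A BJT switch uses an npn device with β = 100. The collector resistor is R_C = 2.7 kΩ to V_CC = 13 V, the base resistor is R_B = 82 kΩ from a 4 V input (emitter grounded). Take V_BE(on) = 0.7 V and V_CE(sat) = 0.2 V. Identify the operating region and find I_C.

Assume active. Base-emitter loop: I_B = (V_BB − V_BE)/R_B = (4 − 0.7)/82 = 0.0402 mA.
I_C = β·I_B = 100×0.0402 = 4.02 mA.
V_CE = V_CC − I_C·R_C = 13 − 4.02×2.7 = 2.13 V > V_CE(sat), so the active-region assumption holds.

active; I_C ≈ 4 mA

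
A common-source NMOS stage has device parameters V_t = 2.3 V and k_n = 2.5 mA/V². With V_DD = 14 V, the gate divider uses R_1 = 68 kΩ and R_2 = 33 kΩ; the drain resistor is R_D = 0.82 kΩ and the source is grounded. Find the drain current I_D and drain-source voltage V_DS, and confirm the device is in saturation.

I_D ≈ 6.5 mA, V_DS ≈ 8.7 V

V_G = V_DD·R_2/(R_1+R_2) = 14×33/101 = 4.57 V. With the source grounded, V_GS = V_G = 4.57 V.
Assume saturation: I_D = (k_n/2)(V_GS − V_t)² = (2.5/2)×(4.57 − 2.3)² = 1.25×2.27² = 6.47 mA.
V_DS = V_DD − I_D·R_D = 14 − 6.47×0.82 = 8.7 V.
Saturation requires V_DS ≥ V_GS − V_t = 2.27 V; 8.7 ≥ 2.27 ✓.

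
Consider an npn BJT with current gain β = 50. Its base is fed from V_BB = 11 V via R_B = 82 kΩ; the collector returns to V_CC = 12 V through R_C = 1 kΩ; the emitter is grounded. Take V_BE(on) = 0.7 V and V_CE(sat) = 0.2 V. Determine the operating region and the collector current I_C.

Assume active. Base-emitter loop: I_B = (V_BB − V_BE)/R_B = (11 − 0.7)/82 = 0.126 mA.
I_C = β·I_B = 50×0.126 = 6.28 mA.
V_CE = V_CC − I_C·R_C = 12 − 6.28×1 = 5.72 V > V_CE(sat), so the active-region assumption holds.

active; I_C ≈ 6.3 mA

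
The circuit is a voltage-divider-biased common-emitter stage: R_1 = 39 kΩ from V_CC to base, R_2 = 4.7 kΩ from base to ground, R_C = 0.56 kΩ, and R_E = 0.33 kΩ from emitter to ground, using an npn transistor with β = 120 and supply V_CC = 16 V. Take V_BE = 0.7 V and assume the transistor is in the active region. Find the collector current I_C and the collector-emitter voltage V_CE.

Thevenize the base divider: V_Th = V_CC·R_2/(R_1+R_2) = 16×4.7/43.7 = 1.72 V, R_Th = R_1‖R_2 = 4.19 kΩ.
Base-emitter loop: V_Th = I_B·R_Th + V_BE + (β+1)I_B·R_E, so I_B = (1.72 − 0.7) / (4.19 + 121×0.33) = 0.0231 mA.
I_C = β·I_B = 120×0.0231 = 2.78 mA, and I_E = (β+1)I_B = 2.8 mA.
V_CE = V_CC − I_C·R_C − I_E·R_E = 16 − 2.78×0.56 − 2.8×0.33 = 13.5 V.
V_CE = 13.5 V > 0.2 V confirms active-region operation.

I_C ≈ 2.8 mA, V_CE ≈ 14 V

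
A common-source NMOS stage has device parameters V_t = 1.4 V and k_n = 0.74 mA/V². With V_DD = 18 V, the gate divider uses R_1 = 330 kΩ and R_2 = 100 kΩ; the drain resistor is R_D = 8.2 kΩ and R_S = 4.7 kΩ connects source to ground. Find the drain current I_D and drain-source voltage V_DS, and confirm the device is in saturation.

I_D ≈ 0.38 mA, V_DS ≈ 13 V

V_G = V_DD·R_2/(R_1+R_2) = 18×100/430 = 4.19 V.
Assume saturation: I_D = (k_n/2)(V_GS − V_t)² with V_GS = V_G − I_D·R_S = 4.19 − 4.7·I_D.
Substituting gives 8.17·I_D² − 10.7·I_D + 2.87 = 0, with roots I_D = 0.378 or 0.93 mA.
The root I_D = 0.93 mA gives V_GS = -0.186 V ≤ V_t, so take I_D = 0.378 mA.
Then V_GS = 2.41 V and V_DS = V_DD − I_D(R_D+R_S) = 18 − 0.378×12.9 = 13.1 V.
Saturation requires V_DS ≥ V_GS − V_t = 1.01 V; 13.1 ≥ 1.01 ✓.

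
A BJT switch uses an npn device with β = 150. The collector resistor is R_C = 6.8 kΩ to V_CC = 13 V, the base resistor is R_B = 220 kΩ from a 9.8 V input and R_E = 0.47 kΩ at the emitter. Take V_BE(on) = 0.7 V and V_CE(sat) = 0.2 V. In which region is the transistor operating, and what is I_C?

saturation; I_C ≈ 1.8 mA

Assume active: I_B = (9.8 − 0.7)/(220 + 151×0.47) = 0.0313 mA, I_C = β·I_B = 4.69 mA.
Then V_CE = 13 − 4.69×6.8 − 4.72×0.47 = -21.1 V < 0.2 V — the active assumption fails.
Re-solve with V_CE = 0.2 V. KCL at the emitter: V_E/R_E = (V_BB−0.7−V_E)/R_B + (V_CC−0.2−V_E)/R_C, giving V_E = 0.844 V.
I_C = (V_CC − 0.2 − V_E)/R_C = (12.8 − 0.844)/6.8 = 1.76 mA.
Check: I_B = (9.1 − 0.844)/220 = 0.0375 mA, and β·I_B = 5.63 mA > I_C, confirming saturation.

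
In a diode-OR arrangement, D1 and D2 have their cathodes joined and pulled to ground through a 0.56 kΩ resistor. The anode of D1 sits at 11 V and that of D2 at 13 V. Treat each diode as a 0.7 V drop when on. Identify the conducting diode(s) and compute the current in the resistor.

Assume both conduct. Then node N would need to be at both 11−0.7 = 10.3 V and 13−0.7 = 12.3 V, which is impossible.
Assume only D2 conducts: V_N = 13 − 0.7 = 12.3 V, so I_R = 12.3/0.56 = 22 mA.
Check D1: its anode-to-cathode voltage is 11 − 12.3 = -1.3 V < 0.7 V, so it is off. The assumption is consistent.

Only D2 conducts; I_R ≈ 22 mA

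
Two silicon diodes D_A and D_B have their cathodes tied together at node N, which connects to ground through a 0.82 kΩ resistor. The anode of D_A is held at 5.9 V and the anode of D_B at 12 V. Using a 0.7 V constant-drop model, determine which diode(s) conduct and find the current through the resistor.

Only D_B conducts; I_R ≈ 14 mA

Assume both conduct. Then node N would need to be at both 5.9−0.7 = 5.2 V and 12−0.7 = 11.3 V, which is impossible.
Assume only D_B conducts: V_N = 12 − 0.7 = 11.3 V, so I_R = 11.3/0.82 = 13.8 mA.
Check D_A: its anode-to-cathode voltage is 5.9 − 11.3 = -5.4 V < 0.7 V, so it is off. The assumption is consistent.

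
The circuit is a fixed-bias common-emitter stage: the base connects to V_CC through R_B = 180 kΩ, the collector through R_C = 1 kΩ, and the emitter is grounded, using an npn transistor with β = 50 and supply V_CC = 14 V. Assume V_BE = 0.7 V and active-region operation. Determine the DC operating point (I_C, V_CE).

I_C ≈ 3.7 mA, V_CE ≈ 10 V

Base loop: V_CC = I_B·R_B + V_BE, so I_B = (14 − 0.7)/180 kΩ = 0.0739 mA.
In the active region I_C = β·I_B = 50 × 0.0739 = 3.69 mA.
Collector loop: V_CE = V_CC − I_C·R_C = 14 − 3.69×1 = 10.3 V.
Since V_CE = 10.3 V > V_CE(sat) ≈ 0.2 V, the transistor is in the active region as assumed.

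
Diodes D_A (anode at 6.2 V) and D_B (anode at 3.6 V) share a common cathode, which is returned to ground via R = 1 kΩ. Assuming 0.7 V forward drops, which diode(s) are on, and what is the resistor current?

Assume both conduct. Then node N would need to be at both 6.2−0.7 = 5.5 V and 3.6−0.7 = 2.9 V, which is impossible.
Assume only D_A conducts: V_N = 6.2 − 0.7 = 5.5 V, so I_R = 5.5/1 = 5.5 mA.
Check D_B: its anode-to-cathode voltage is 3.6 − 5.5 = -1.9 V < 0.7 V, so it is off. The assumption is consistent.

Only D_A conducts; I_R ≈ 5.5 mA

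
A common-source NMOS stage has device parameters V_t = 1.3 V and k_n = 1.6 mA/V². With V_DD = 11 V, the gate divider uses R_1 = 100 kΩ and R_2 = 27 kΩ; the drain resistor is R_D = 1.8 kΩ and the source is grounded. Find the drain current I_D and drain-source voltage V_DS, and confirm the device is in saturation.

V_G = V_DD·R_2/(R_1+R_2) = 11×27/127 = 2.34 V. With the source grounded, V_GS = V_G = 2.34 V.
Assume saturation: I_D = (k_n/2)(V_GS − V_t)² = (1.6/2)×(2.34 − 1.3)² = 0.8×1.04² = 0.863 mA.
V_DS = V_DD − I_D·R_D = 11 − 0.863×1.8 = 9.45 V.
Saturation requires V_DS ≥ V_GS − V_t = 1.04 V; 9.45 ≥ 1.04 ✓.

I_D ≈ 0.86 mA, V_DS ≈ 9.4 V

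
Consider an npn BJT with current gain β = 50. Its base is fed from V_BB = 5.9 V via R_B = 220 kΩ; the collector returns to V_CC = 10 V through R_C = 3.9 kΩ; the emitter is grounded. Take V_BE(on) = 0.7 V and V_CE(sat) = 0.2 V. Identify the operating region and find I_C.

Assume active. Base-emitter loop: I_B = (V_BB − V_BE)/R_B = (5.9 − 0.7)/220 = 0.0236 mA.
I_C = β·I_B = 50×0.0236 = 1.18 mA.
V_CE = V_CC − I_C·R_C = 10 − 1.18×3.9 = 5.39 V > V_CE(sat), so the active-region assumption holds.

active; I_C ≈ 1.2 mA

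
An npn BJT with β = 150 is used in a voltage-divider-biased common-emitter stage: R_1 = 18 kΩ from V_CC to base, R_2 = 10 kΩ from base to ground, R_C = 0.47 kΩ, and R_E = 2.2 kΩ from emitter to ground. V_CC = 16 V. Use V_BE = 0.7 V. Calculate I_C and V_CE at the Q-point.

Thevenize the base divider: V_Th = V_CC·R_2/(R_1+R_2) = 16×10/28 = 5.71 V, R_Th = R_1‖R_2 = 6.43 kΩ.
Base-emitter loop: V_Th = I_B·R_Th + V_BE + (β+1)I_B·R_E, so I_B = (5.71 − 0.7) / (6.43 + 151×2.2) = 0.0148 mA.
I_C = β·I_B = 150×0.0148 = 2.22 mA, and I_E = (β+1)I_B = 2.24 mA.
V_CE = V_CC − I_C·R_C − I_E·R_E = 16 − 2.22×0.47 − 2.24×2.2 = 10 V.
V_CE = 10 V > 0.2 V confirms active-region operation.

I_C ≈ 2.2 mA, V_CE ≈ 10 V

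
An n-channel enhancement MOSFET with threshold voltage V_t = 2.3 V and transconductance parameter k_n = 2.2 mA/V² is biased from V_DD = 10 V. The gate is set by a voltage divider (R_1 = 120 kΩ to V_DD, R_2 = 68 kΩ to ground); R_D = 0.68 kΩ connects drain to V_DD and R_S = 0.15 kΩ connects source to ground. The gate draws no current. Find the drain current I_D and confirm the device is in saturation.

I_D ≈ 1.4 mA

V_G = V_DD·R_2/(R_1+R_2) = 10×68/188 = 3.62 V.
Assume saturation: I_D = (k_n/2)(V_GS − V_t)² with V_GS = V_G − I_D·R_S = 3.62 − 0.15·I_D.
Substituting gives 0.0248·I_D² − 1.43·I_D + 1.91 = 0, with roots I_D = 1.36 or 56.6 mA.
The root I_D = 56.6 mA gives V_GS = -4.87 V ≤ V_t, so take I_D = 1.36 mA.
Then V_GS = 3.41 V and V_DS = V_DD − I_D(R_D+R_S) = 10 − 1.36×0.83 = 8.87 V.
Saturation requires V_DS ≥ V_GS − V_t = 1.11 V; 8.87 ≥ 1.11 ✓.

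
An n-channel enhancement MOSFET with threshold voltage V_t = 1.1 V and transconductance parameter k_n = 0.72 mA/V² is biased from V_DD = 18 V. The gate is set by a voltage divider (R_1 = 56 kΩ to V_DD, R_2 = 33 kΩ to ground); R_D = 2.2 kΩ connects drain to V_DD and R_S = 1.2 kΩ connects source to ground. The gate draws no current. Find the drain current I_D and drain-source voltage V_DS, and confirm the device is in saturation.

I_D ≈ 2.5 mA, V_DS ≈ 9.6 V

V_G = V_DD·R_2/(R_1+R_2) = 18×33/89 = 6.67 V.
Assume saturation: I_D = (k_n/2)(V_GS − V_t)² with V_GS = V_G − I_D·R_S = 6.67 − 1.2·I_D.
Substituting gives 0.518·I_D² − 5.82·I_D + 11.2 = 0, with roots I_D = 2.46 or 8.75 mA.
The root I_D = 8.75 mA gives V_GS = -3.83 V ≤ V_t, so take I_D = 2.46 mA.
Then V_GS = 3.72 V and V_DS = V_DD − I_D(R_D+R_S) = 18 − 2.46×3.4 = 9.62 V.
Saturation requires V_DS ≥ V_GS − V_t = 2.62 V; 9.62 ≥ 2.62 ✓.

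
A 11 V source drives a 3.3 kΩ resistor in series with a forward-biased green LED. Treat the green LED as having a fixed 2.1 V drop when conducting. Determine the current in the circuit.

KVL around the loop: 11 = V_D + I·R = 2.1 + I × 3.3 kΩ.
So I = (11 − 2.1) / 3.3 kΩ = 8.9 / 3.3 = 2.7 mA.

I ≈ 2.7 mA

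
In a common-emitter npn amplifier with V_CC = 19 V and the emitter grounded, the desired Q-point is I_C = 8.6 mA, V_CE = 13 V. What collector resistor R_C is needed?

R_C ≈ 0.7 kΩ

Collector loop: V_CC = I_C·R_C + V_CE.
R_C = (V_CC − V_CE)/I_C = (19 − 13)/8.6 = 0.698 kΩ.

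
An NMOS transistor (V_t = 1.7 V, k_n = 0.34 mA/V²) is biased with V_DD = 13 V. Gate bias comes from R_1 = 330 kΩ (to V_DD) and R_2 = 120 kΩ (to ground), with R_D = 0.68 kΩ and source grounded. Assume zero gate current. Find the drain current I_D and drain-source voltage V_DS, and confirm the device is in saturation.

V_G = V_DD·R_2/(R_1+R_2) = 13×120/450 = 3.47 V. With the source grounded, V_GS = V_G = 3.47 V.
Assume saturation: I_D = (k_n/2)(V_GS − V_t)² = (0.34/2)×(3.47 − 1.7)² = 0.17×1.77² = 0.531 mA.
V_DS = V_DD − I_D·R_D = 13 − 0.531×0.68 = 12.6 V.
Saturation requires V_DS ≥ V_GS − V_t = 1.77 V; 12.6 ≥ 1.77 ✓.

I_D ≈ 0.53 mA, V_DS ≈ 13 V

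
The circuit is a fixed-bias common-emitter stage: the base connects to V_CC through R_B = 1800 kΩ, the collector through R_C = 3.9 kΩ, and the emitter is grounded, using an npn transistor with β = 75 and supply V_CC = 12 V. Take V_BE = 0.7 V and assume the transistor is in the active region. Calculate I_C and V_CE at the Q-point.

I_C ≈ 0.47 mA, V_CE ≈ 10 V

Base loop: V_CC = I_B·R_B + V_BE, so I_B = (12 − 0.7)/1800 kΩ = 0.00628 mA.
In the active region I_C = β·I_B = 75 × 0.00628 = 0.471 mA.
Collector loop: V_CE = V_CC − I_C·R_C = 12 − 0.471×3.9 = 10.2 V.
Since V_CE = 10.2 V > V_CE(sat) ≈ 0.2 V, the transistor is in the active region as assumed.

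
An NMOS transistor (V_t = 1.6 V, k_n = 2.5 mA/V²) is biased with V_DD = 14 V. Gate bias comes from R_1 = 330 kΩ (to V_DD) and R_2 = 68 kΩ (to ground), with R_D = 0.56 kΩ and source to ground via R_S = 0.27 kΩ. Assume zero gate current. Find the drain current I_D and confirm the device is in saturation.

V_G = V_DD·R_2/(R_1+R_2) = 14×68/398 = 2.39 V.
Assume saturation: I_D = (k_n/2)(V_GS − V_t)² with V_GS = V_G − I_D·R_S = 2.39 − 0.27·I_D.
Substituting gives 0.0911·I_D² − 1.53·I_D + 0.784 = 0, with roots I_D = 0.527 or 16.3 mA.
The root I_D = 16.3 mA gives V_GS = -2.01 V ≤ V_t, so take I_D = 0.527 mA.
Then V_GS = 2.25 V and V_DS = V_DD − I_D(R_D+R_S) = 14 − 0.527×0.83 = 13.6 V.
Saturation requires V_DS ≥ V_GS − V_t = 0.65 V; 13.6 ≥ 0.65 ✓.

I_D ≈ 0.53 mA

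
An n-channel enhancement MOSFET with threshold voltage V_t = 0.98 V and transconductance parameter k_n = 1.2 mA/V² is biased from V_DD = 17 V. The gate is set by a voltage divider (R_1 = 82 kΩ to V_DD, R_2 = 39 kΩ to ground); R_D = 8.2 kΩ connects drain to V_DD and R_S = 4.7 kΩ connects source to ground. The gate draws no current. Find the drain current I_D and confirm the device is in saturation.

I_D ≈ 0.72 mA

V_G = V_DD·R_2/(R_1+R_2) = 17×39/121 = 5.48 V.
Assume saturation: I_D = (k_n/2)(V_GS − V_t)² with V_GS = V_G − I_D·R_S = 5.48 − 4.7·I_D.
Substituting gives 13.3·I_D² − 26.4·I_D + 12.1 = 0, with roots I_D = 0.724 or 1.27 mA.
The root I_D = 1.27 mA gives V_GS = -0.473 V ≤ V_t, so take I_D = 0.724 mA.
Then V_GS = 2.08 V and V_DS = V_DD − I_D(R_D+R_S) = 17 − 0.724×12.9 = 7.66 V.
Saturation requires V_DS ≥ V_GS − V_t = 1.1 V; 7.66 ≥ 1.1 ✓.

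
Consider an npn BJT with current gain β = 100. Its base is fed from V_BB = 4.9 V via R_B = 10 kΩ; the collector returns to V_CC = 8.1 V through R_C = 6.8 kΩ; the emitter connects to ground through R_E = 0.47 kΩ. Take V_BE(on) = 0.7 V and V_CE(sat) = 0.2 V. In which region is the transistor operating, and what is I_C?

saturation; I_C ≈ 1.1 mA

Assume active: I_B = (4.9 − 0.7)/(10 + 101×0.47) = 0.0731 mA, I_C = β·I_B = 7.31 mA.
Then V_CE = 8.1 − 7.31×6.8 − 7.38×0.47 = -45.1 V < 0.2 V — the active assumption fails.
Re-solve with V_CE = 0.2 V. KCL at the emitter: V_E/R_E = (V_BB−0.7−V_E)/R_B + (V_CC−0.2−V_E)/R_C, giving V_E = 0.666 V.
I_C = (V_CC − 0.2 − V_E)/R_C = (7.9 − 0.666)/6.8 = 1.06 mA.
Check: I_B = (4.2 − 0.666)/10 = 0.353 mA, and β·I_B = 35.3 mA > I_C, confirming saturation.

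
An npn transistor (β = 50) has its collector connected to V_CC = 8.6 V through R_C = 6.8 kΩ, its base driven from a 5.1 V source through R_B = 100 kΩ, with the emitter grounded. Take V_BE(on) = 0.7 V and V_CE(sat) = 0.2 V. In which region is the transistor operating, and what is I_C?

Assume active: I_B = (5.1 − 0.7)/100 = 0.044 mA, giving I_C = β·I_B = 2.2 mA.
But then V_CE = 8.6 − 2.2×6.8 = -6.36 V < V_CE(sat) = 0.2 V — impossible in the active region.
So the transistor is saturated. With V_CE = 0.2 V, I_C = (V_CC − 0.2)/R_C = 8.4/6.8 = 1.24 mA.
Check: β·I_B = 2.2 mA > I_C = 1.24 mA, confirming saturation.

saturation; I_C ≈ 1.2 mA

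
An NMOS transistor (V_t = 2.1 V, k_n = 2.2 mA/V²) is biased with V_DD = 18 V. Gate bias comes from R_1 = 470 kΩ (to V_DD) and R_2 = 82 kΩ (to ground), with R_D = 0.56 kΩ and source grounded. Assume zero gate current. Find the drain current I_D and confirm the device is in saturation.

I_D ≈ 0.36 mA

V_G = V_DD·R_2/(R_1+R_2) = 18×82/552 = 2.67 V. With the source grounded, V_GS = V_G = 2.67 V.
Assume saturation: I_D = (k_n/2)(V_GS − V_t)² = (2.2/2)×(2.67 − 2.1)² = 1.1×0.574² = 0.362 mA.
V_DS = V_DD − I_D·R_D = 18 − 0.362×0.56 = 17.8 V.
Saturation requires V_DS ≥ V_GS − V_t = 0.574 V; 17.8 ≥ 0.574 ✓.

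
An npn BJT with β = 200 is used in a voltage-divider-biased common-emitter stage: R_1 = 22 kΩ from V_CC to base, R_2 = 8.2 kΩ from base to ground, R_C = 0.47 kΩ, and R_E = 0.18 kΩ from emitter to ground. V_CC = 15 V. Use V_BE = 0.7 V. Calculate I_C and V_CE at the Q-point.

I_C ≈ 16 mA, V_CE ≈ 4.6 V

Thevenize the base divider: V_Th = V_CC·R_2/(R_1+R_2) = 15×8.2/30.2 = 4.07 V, R_Th = R_1‖R_2 = 5.97 kΩ.
Base-emitter loop: V_Th = I_B·R_Th + V_BE + (β+1)I_B·R_E, so I_B = (4.07 − 0.7) / (5.97 + 201×0.18) = 0.08 mA.
I_C = β·I_B = 200×0.08 = 16 mA, and I_E = (β+1)I_B = 16.1 mA.
V_CE = V_CC − I_C·R_C − I_E·R_E = 15 − 16×0.47 − 16.1×0.18 = 4.58 V.
V_CE = 4.58 V > 0.2 V confirms active-region operation.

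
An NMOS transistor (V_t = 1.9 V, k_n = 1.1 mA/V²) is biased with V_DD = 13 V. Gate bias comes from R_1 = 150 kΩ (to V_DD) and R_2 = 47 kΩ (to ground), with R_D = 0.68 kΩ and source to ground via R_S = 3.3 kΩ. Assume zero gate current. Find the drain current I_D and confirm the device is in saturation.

V_G = V_DD·R_2/(R_1+R_2) = 13×47/197 = 3.1 V.
Assume saturation: I_D = (k_n/2)(V_GS − V_t)² with V_GS = V_G − I_D·R_S = 3.1 − 3.3·I_D.
Substituting gives 5.99·I_D² − 5.36·I_D + 0.794 = 0, with roots I_D = 0.187 or 0.708 mA.
The root I_D = 0.708 mA gives V_GS = 0.766 V ≤ V_t, so take I_D = 0.187 mA.
Then V_GS = 2.48 V and V_DS = V_DD − I_D(R_D+R_S) = 13 − 0.187×3.98 = 12.3 V.
Saturation requires V_DS ≥ V_GS − V_t = 0.584 V; 12.3 ≥ 0.584 ✓.

I_D ≈ 0.19 mA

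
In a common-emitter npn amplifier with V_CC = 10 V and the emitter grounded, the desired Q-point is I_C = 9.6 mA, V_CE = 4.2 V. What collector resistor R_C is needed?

R_C ≈ 0.6 kΩ

Collector loop: V_CC = I_C·R_C + V_CE.
R_C = (V_CC − V_CE)/I_C = (10 − 4.2)/9.6 = 0.604 kΩ.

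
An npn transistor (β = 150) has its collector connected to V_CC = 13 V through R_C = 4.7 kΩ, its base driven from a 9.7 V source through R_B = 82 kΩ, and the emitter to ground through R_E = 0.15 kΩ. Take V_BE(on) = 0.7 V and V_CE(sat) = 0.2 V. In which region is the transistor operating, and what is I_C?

Assume active: I_B = (9.7 − 0.7)/(82 + 151×0.15) = 0.086 mA, I_C = β·I_B = 12.9 mA.
Then V_CE = 13 − 12.9×4.7 − 13×0.15 = -49.6 V < 0.2 V — the active assumption fails.
Re-solve with V_CE = 0.2 V. KCL at the emitter: V_E/R_E = (V_BB−0.7−V_E)/R_B + (V_CC−0.2−V_E)/R_C, giving V_E = 0.411 V.
I_C = (V_CC − 0.2 − V_E)/R_C = (12.8 − 0.411)/4.7 = 2.64 mA.
Check: I_B = (9 − 0.411)/82 = 0.105 mA, and β·I_B = 15.7 mA > I_C, confirming saturation.

saturation; I_C ≈ 2.6 mA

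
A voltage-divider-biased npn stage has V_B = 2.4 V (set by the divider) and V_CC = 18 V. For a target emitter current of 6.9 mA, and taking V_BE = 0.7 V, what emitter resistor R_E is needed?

R_E ≈ 0.25 kΩ

V_E = V_B − V_BE = 2.4 − 0.7 = 1.7 V.
R_E = V_E / I_E = 1.7 / 6.9 = 0.246 kΩ.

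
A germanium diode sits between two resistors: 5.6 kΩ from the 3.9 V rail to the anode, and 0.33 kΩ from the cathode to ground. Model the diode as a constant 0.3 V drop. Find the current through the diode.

I ≈ 0.61 mA

The two resistors are in series with the diode, so KVL gives 3.9 = I·5.6 + 0.3 + I·0.33.
I = (3.9 − 0.3) / (5.6 + 0.33) kΩ = 3.6 / 5.93 = 0.607 mA.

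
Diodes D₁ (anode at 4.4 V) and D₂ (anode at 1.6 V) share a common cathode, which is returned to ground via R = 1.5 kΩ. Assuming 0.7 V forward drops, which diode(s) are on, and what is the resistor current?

Only D₁ conducts; I_R ≈ 2.5 mA

Assume both conduct. Then node N would need to be at both 4.4−0.7 = 3.7 V and 1.6−0.7 = 0.9 V, which is impossible.
Assume only D₁ conducts: V_N = 4.4 − 0.7 = 3.7 V, so I_R = 3.7/1.5 = 2.47 mA.
Check D₂: its anode-to-cathode voltage is 1.6 − 3.7 = -2.1 V < 0.7 V, so it is off. The assumption is consistent.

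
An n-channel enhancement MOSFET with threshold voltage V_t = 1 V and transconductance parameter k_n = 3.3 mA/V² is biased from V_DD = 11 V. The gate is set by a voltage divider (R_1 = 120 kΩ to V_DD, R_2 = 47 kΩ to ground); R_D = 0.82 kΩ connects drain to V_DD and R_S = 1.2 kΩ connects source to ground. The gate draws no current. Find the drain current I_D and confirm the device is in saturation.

V_G = V_DD·R_2/(R_1+R_2) = 11×47/167 = 3.1 V.
Assume saturation: I_D = (k_n/2)(V_GS − V_t)² with V_GS = V_G − I_D·R_S = 3.1 − 1.2·I_D.
Substituting gives 2.38·I_D² − 9.3·I_D + 7.25 = 0, with roots I_D = 1.07 or 2.84 mA.
The root I_D = 2.84 mA gives V_GS = -0.312 V ≤ V_t, so take I_D = 1.07 mA.
Then V_GS = 1.81 V and V_DS = V_DD − I_D(R_D+R_S) = 11 − 1.07×2.02 = 8.83 V.
Saturation requires V_DS ≥ V_GS − V_t = 0.807 V; 8.83 ≥ 0.807 ✓.

I_D ≈ 1.1 mA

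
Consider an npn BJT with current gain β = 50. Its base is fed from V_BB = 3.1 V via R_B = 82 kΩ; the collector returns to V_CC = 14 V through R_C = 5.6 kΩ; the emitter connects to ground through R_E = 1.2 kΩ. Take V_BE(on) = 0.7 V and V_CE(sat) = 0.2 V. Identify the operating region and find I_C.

Assume active. Base-emitter loop: I_B = (V_BB − V_BE)/(R_B + (β+1)R_E) = (3.1 − 0.7)/(82 + 51×1.2) = 0.0168 mA.
I_C = β·I_B = 50×0.0168 = 0.838 mA.
V_CE = V_CC − I_C·R_C − I_E·R_E = 14 − 0.838×5.6 − 0.855×1.2 = 8.28 V > V_CE(sat), so the active-region assumption holds.

active; I_C ≈ 0.84 mA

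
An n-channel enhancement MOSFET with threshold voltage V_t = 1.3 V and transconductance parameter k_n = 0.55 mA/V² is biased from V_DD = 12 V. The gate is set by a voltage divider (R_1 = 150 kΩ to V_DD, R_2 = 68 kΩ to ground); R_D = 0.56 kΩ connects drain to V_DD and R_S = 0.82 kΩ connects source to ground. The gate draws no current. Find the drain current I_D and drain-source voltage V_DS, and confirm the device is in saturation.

I_D ≈ 0.84 mA, V_DS ≈ 11 V

V_G = V_DD·R_2/(R_1+R_2) = 12×68/218 = 3.74 V.
Assume saturation: I_D = (k_n/2)(V_GS − V_t)² with V_GS = V_G − I_D·R_S = 3.74 − 0.82·I_D.
Substituting gives 0.185·I_D² − 2.1·I_D + 1.64 = 0, with roots I_D = 0.844 or 10.5 mA.
The root I_D = 10.5 mA gives V_GS = -4.89 V ≤ V_t, so take I_D = 0.844 mA.
Then V_GS = 3.05 V and V_DS = V_DD − I_D(R_D+R_S) = 12 − 0.844×1.38 = 10.8 V.
Saturation requires V_DS ≥ V_GS − V_t = 1.75 V; 10.8 ≥ 1.75 ✓.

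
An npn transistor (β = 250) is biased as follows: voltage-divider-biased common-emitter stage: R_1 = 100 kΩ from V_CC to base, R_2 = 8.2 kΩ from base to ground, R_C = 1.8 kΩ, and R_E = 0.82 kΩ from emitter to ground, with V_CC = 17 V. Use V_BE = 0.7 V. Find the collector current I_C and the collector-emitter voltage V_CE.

I_C ≈ 0.69 mA, V_CE ≈ 15 V

Thevenize the base divider: V_Th = V_CC·R_2/(R_1+R_2) = 17×8.2/108 = 1.29 V, R_Th = R_1‖R_2 = 7.58 kΩ.
Base-emitter loop: V_Th = I_B·R_Th + V_BE + (β+1)I_B·R_E, so I_B = (1.29 − 0.7) / (7.58 + 251×0.82) = 0.00276 mA.
I_C = β·I_B = 250×0.00276 = 0.689 mA, and I_E = (β+1)I_B = 0.692 mA.
V_CE = V_CC − I_C·R_C − I_E·R_E = 17 − 0.689×1.8 − 0.692×0.82 = 15.2 V.
V_CE = 15.2 V > 0.2 V confirms active-region operation.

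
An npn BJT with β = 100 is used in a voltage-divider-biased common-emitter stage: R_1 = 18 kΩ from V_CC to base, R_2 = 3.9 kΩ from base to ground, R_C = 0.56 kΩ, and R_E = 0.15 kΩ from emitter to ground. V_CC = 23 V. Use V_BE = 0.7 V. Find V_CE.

Thevenize the base divider: V_Th = V_CC·R_2/(R_1+R_2) = 23×3.9/21.9 = 4.1 V, R_Th = R_1‖R_2 = 3.21 kΩ.
Base-emitter loop: V_Th = I_B·R_Th + V_BE + (β+1)I_B·R_E, so I_B = (4.1 − 0.7) / (3.21 + 101×0.15) = 0.185 mA.
I_C = β·I_B = 100×0.185 = 18.5 mA, and I_E = (β+1)I_B = 18.7 mA.
V_CE = V_CC − I_C·R_C − I_E·R_E = 23 − 18.5×0.56 − 18.7×0.15 = 9.84 V.
V_CE = 9.84 V > 0.2 V confirms active-region operation.

V_CE ≈ 9.8 V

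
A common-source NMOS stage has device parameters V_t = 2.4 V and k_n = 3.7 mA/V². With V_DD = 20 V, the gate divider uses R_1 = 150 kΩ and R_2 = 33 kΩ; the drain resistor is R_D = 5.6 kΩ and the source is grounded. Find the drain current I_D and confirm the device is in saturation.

V_G = V_DD·R_2/(R_1+R_2) = 20×33/183 = 3.61 V. With the source grounded, V_GS = V_G = 3.61 V.
Assume saturation: I_D = (k_n/2)(V_GS − V_t)² = (3.7/2)×(3.61 − 2.4)² = 1.85×1.21² = 2.69 mA.
V_DS = V_DD − I_D·R_D = 20 − 2.69×5.6 = 4.92 V.
Saturation requires V_DS ≥ V_GS − V_t = 1.21 V; 4.92 ≥ 1.21 ✓.

I_D ≈ 2.7 mA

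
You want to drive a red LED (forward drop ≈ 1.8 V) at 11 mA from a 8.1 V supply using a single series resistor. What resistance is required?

R ≈ 0.57 kΩ

The resistor drops V_S − V_D = 8.1 − 1.8 = 6.3 V at 11 mA.
R = 6.3 V / 11 mA = 0.573 kΩ.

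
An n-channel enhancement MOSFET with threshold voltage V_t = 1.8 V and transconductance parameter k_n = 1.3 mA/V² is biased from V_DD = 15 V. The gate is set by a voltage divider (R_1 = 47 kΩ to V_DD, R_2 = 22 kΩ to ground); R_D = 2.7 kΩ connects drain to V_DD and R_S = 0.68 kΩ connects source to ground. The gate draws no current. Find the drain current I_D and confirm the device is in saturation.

I_D ≈ 1.9 mA

V_G = V_DD·R_2/(R_1+R_2) = 15×22/69 = 4.78 V.
Assume saturation: I_D = (k_n/2)(V_GS − V_t)² with V_GS = V_G − I_D·R_S = 4.78 − 0.68·I_D.
Substituting gives 0.301·I_D² − 3.64·I_D + 5.78 = 0, with roots I_D = 1.88 or 10.2 mA.
The root I_D = 10.2 mA gives V_GS = -2.16 V ≤ V_t, so take I_D = 1.88 mA.
Then V_GS = 3.5 V and V_DS = V_DD − I_D(R_D+R_S) = 15 − 1.88×3.38 = 8.64 V.
Saturation requires V_DS ≥ V_GS − V_t = 1.7 V; 8.64 ≥ 1.7 ✓.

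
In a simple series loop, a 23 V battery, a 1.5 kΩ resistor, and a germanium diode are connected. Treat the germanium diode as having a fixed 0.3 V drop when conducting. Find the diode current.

I ≈ 15 mA

KVL around the loop: 23 = V_D + I·R = 0.3 + I × 1.5 kΩ.
So I = (23 − 0.3) / 1.5 kΩ = 22.7 / 1.5 = 15.1 mA.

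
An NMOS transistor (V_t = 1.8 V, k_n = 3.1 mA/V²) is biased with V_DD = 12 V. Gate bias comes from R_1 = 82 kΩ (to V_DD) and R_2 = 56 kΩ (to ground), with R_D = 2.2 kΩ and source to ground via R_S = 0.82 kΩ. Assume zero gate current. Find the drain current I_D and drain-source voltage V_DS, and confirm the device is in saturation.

I_D ≈ 2.3 mA, V_DS ≈ 5.2 V

V_G = V_DD·R_2/(R_1+R_2) = 12×56/138 = 4.87 V.
Assume saturation: I_D = (k_n/2)(V_GS − V_t)² with V_GS = V_G − I_D·R_S = 4.87 − 0.82·I_D.
Substituting gives 1.04·I_D² − 8.8·I_D + 14.6 = 0, with roots I_D = 2.27 or 6.18 mA.
The root I_D = 6.18 mA gives V_GS = -0.196 V ≤ V_t, so take I_D = 2.27 mA.
Then V_GS = 3.01 V and V_DS = V_DD − I_D(R_D+R_S) = 12 − 2.27×3.02 = 5.15 V.
Saturation requires V_DS ≥ V_GS − V_t = 1.21 V; 5.15 ≥ 1.21 ✓.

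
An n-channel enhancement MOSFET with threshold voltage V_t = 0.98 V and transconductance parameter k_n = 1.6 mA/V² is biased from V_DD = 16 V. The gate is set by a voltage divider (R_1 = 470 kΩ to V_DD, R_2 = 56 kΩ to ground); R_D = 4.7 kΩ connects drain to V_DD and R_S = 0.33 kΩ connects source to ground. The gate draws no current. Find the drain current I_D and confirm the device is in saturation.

V_G = V_DD·R_2/(R_1+R_2) = 16×56/526 = 1.7 V.
Assume saturation: I_D = (k_n/2)(V_GS − V_t)² with V_GS = V_G − I_D·R_S = 1.7 − 0.33·I_D.
Substituting gives 0.0871·I_D² − 1.38·I_D + 0.419 = 0, with roots I_D = 0.309 or 15.6 mA.
The root I_D = 15.6 mA gives V_GS = -3.43 V ≤ V_t, so take I_D = 0.309 mA.
Then V_GS = 1.6 V and V_DS = V_DD − I_D(R_D+R_S) = 16 − 0.309×5.03 = 14.4 V.
Saturation requires V_DS ≥ V_GS − V_t = 0.621 V; 14.4 ≥ 0.621 ✓.

I_D ≈ 0.31 mA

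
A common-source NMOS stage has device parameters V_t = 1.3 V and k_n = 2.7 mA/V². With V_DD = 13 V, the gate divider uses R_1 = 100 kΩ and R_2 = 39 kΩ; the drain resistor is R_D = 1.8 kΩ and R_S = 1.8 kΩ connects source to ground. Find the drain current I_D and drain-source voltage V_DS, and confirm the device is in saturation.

I_D ≈ 0.86 mA, V_DS ≈ 9.9 V

V_G = V_DD·R_2/(R_1+R_2) = 13×39/139 = 3.65 V.
Assume saturation: I_D = (k_n/2)(V_GS − V_t)² with V_GS = V_G − I_D·R_S = 3.65 − 1.8·I_D.
Substituting gives 4.37·I_D² − 12.4·I_D + 7.44 = 0, with roots I_D = 0.861 or 1.98 mA.
The root I_D = 1.98 mA gives V_GS = 0.0901 V ≤ V_t, so take I_D = 0.861 mA.
Then V_GS = 2.1 V and V_DS = V_DD − I_D(R_D+R_S) = 13 − 0.861×3.6 = 9.9 V.
Saturation requires V_DS ≥ V_GS − V_t = 0.798 V; 9.9 ≥ 0.798 ✓.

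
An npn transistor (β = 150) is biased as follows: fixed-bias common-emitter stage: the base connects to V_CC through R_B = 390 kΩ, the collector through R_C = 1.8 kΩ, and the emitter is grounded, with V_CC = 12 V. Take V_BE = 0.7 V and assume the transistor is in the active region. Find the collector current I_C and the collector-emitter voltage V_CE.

I_C ≈ 4.3 mA, V_CE ≈ 4.2 V

Base loop: V_CC = I_B·R_B + V_BE, so I_B = (12 − 0.7)/390 kΩ = 0.029 mA.
In the active region I_C = β·I_B = 150 × 0.029 = 4.35 mA.
Collector loop: V_CE = V_CC − I_C·R_C = 12 − 4.35×1.8 = 4.18 V.
Since V_CE = 4.18 V > V_CE(sat) ≈ 0.2 V, the transistor is in the active region as assumed.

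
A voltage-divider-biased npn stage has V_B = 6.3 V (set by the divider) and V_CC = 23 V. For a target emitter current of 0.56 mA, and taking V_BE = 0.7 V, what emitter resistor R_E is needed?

R_E ≈ 10 kΩ

V_E = V_B − V_BE = 6.3 − 0.7 = 5.6 V.
R_E = V_E / I_E = 5.6 / 0.56 = 10 kΩ.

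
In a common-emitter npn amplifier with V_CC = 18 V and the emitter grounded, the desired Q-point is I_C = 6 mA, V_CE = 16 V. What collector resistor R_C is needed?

R_C ≈ 0.33 kΩ

Collector loop: V_CC = I_C·R_C + V_CE.
R_C = (V_CC − V_CE)/I_C = (18 − 16)/6 = 0.333 kΩ.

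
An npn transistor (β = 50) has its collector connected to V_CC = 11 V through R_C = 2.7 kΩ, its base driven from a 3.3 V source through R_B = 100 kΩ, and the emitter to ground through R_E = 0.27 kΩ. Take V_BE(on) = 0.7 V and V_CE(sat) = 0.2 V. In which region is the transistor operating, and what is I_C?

Assume active. Base-emitter loop: I_B = (V_BB − V_BE)/(R_B + (β+1)R_E) = (3.3 − 0.7)/(100 + 51×0.27) = 0.0229 mA.
I_C = β·I_B = 50×0.0229 = 1.14 mA.
V_CE = V_CC − I_C·R_C − I_E·R_E = 11 − 1.14×2.7 − 1.17×0.27 = 7.6 V > V_CE(sat), so the active-region assumption holds.

active; I_C ≈ 1.1 mA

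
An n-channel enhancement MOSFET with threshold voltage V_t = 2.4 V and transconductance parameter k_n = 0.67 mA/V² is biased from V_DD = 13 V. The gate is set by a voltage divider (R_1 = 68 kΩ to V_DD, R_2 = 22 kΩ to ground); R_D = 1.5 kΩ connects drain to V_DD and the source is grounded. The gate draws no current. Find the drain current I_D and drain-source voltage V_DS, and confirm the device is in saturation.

V_G = V_DD·R_2/(R_1+R_2) = 13×22/90 = 3.18 V. With the source grounded, V_GS = V_G = 3.18 V.
Assume saturation: I_D = (k_n/2)(V_GS − V_t)² = (0.67/2)×(3.18 − 2.4)² = 0.335×0.778² = 0.203 mA.
V_DS = V_DD − I_D·R_D = 13 − 0.203×1.5 = 12.7 V.
Saturation requires V_DS ≥ V_GS − V_t = 0.778 V; 12.7 ≥ 0.778 ✓.

I_D ≈ 0.2 mA, V_DS ≈ 13 V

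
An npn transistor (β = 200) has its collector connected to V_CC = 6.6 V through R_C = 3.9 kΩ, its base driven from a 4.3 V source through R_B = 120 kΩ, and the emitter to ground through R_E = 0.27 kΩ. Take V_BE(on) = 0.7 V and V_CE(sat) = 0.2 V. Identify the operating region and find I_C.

Assume active: I_B = (4.3 − 0.7)/(120 + 201×0.27) = 0.0207 mA, I_C = β·I_B = 4.13 mA.
Then V_CE = 6.6 − 4.13×3.9 − 4.15×0.27 = -10.6 V < 0.2 V — the active assumption fails.
Re-solve with V_CE = 0.2 V. KCL at the emitter: V_E/R_E = (V_BB−0.7−V_E)/R_B + (V_CC−0.2−V_E)/R_C, giving V_E = 0.421 V.
I_C = (V_CC − 0.2 − V_E)/R_C = (6.4 − 0.421)/3.9 = 1.53 mA.
Check: I_B = (3.6 − 0.421)/120 = 0.0265 mA, and β·I_B = 5.3 mA > I_C, confirming saturation.

saturation; I_C ≈ 1.5 mA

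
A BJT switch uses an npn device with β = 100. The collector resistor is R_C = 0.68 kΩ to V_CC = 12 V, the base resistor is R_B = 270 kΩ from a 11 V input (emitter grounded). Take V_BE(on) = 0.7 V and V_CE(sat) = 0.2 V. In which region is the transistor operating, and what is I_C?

Assume active. Base-emitter loop: I_B = (V_BB − V_BE)/R_B = (11 − 0.7)/270 = 0.0381 mA.
I_C = β·I_B = 100×0.0381 = 3.81 mA.
V_CE = V_CC − I_C·R_C = 12 − 3.81×0.68 = 9.41 V > V_CE(sat), so the active-region assumption holds.

active; I_C ≈ 3.8 mA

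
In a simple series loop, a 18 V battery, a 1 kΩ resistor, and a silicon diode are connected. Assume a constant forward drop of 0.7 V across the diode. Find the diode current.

KVL around the loop: 18 = V_D + I·R = 0.7 + I × 1 kΩ.
So I = (18 − 0.7) / 1 kΩ = 17.3 / 1 = 17.3 mA.

I ≈ 17 mA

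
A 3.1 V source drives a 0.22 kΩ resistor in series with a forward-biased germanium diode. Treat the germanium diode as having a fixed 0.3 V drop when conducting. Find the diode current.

I ≈ 13 mA

KVL around the loop: 3.1 = V_D + I·R = 0.3 + I × 0.22 kΩ.
So I = (3.1 − 0.3) / 0.22 kΩ = 2.8 / 0.22 = 12.7 mA.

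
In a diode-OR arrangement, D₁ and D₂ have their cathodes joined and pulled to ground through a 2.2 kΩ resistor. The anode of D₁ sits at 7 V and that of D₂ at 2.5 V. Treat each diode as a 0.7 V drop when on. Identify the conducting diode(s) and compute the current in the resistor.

Assume both conduct. Then node N would need to be at both 7−0.7 = 6.3 V and 2.5−0.7 = 1.8 V, which is impossible.
Assume only D₁ conducts: V_N = 7 − 0.7 = 6.3 V, so I_R = 6.3/2.2 = 2.86 mA.
Check D₂: its anode-to-cathode voltage is 2.5 − 6.3 = -3.8 V < 0.7 V, so it is off. The assumption is consistent.

Only D₁ conducts; I_R ≈ 2.9 mA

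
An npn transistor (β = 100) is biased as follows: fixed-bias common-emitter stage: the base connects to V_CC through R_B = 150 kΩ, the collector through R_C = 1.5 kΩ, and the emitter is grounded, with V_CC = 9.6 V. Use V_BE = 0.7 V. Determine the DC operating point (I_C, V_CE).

Base loop: V_CC = I_B·R_B + V_BE, so I_B = (9.6 − 0.7)/150 kΩ = 0.0593 mA.
In the active region I_C = β·I_B = 100 × 0.0593 = 5.93 mA.
Collector loop: V_CE = V_CC − I_C·R_C = 9.6 − 5.93×1.5 = 0.7 V.
Since V_CE = 0.7 V > V_CE(sat) ≈ 0.2 V, the transistor is in the active region as assumed.

I_C ≈ 5.9 mA, V_CE ≈ 0.7 V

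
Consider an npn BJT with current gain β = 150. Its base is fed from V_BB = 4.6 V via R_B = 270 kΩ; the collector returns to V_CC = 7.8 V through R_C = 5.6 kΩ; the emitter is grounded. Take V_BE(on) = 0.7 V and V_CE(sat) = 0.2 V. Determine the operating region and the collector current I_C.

saturation; I_C ≈ 1.4 mA

Assume active: I_B = (4.6 − 0.7)/270 = 0.0144 mA, giving I_C = β·I_B = 2.17 mA.
But then V_CE = 7.8 − 2.17×5.6 = -4.33 V < V_CE(sat) = 0.2 V — impossible in the active region.
So the transistor is saturated. With V_CE = 0.2 V, I_C = (V_CC − 0.2)/R_C = 7.6/5.6 = 1.36 mA.
Check: β·I_B = 2.17 mA > I_C = 1.36 mA, confirming saturation.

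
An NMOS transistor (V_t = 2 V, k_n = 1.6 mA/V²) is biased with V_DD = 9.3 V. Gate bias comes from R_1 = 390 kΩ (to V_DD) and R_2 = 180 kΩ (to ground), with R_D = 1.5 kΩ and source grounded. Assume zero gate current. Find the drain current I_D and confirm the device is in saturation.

I_D ≈ 0.7 mA

V_G = V_DD·R_2/(R_1+R_2) = 9.3×180/570 = 2.94 V. With the source grounded, V_GS = V_G = 2.94 V.
Assume saturation: I_D = (k_n/2)(V_GS − V_t)² = (1.6/2)×(2.94 − 2)² = 0.8×0.937² = 0.702 mA.
V_DS = V_DD − I_D·R_D = 9.3 − 0.702×1.5 = 8.25 V.
Saturation requires V_DS ≥ V_GS − V_t = 0.937 V; 8.25 ≥ 0.937 ✓.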